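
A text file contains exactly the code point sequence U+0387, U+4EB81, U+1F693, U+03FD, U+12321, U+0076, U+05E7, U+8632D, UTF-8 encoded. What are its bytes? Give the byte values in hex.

U+0387: 2-byte form → CE 87.
U+4EB81: 4-byte form → F1 8E AE 81.
U+1F693: 4-byte form → F0 9F 9A 93.
U+03FD: 2-byte form → CF BD.
U+12321: 4-byte form → F0 92 8C A1.
U+0076: 1-byte form → 76.
U+05E7: 2-byte form → D7 A7.
U+8632D: 4-byte form → F2 86 8C AD.
Concatenated (23 bytes): CE 87 F1 8E AE 81 F0 9F 9A 93 CF BD F0 92 8C A1 76 D7 A7 F2 86 8C AD.

CE 87 F1 8E AE 81 F0 9F 9A 93 CF BD F0 92 8C A1 76 D7 A7 F2 86 8C AD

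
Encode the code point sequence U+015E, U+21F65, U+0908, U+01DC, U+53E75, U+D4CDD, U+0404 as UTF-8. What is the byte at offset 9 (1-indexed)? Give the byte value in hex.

1-indexed offset 9 is 0-indexed offset 8.
U+015E → 2-byte form C5 9E at offsets 0–1.
U+21F65 → 4-byte form F0 A1 BD A5 at offsets 2–5.
U+0908 → 3-byte form E0 A4 88 at offsets 6–8.
Offset 8 falls in char 3's range; it's byte 3 of E0 A4 88 = 0x88.

0x88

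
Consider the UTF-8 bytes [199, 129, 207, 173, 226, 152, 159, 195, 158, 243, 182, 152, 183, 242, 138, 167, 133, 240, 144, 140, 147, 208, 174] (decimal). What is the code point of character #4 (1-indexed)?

Offset 0: leading byte 0xC7 = 11000111 → 2-byte char #1 = C7 81.
Offset 2: leading byte 0xCF = 11001111 → 2-byte char #2 = CF AD.
Offset 4: leading byte 0xE2 = 11100010 → 3-byte char #3 = E2 98 9F.
Offset 7: leading byte 0xC3 = 11000011 → 2-byte char #4 = C3 9E.
Leading byte 0xC3 = 11000011 matches 110xxxxx → 2-byte sequence.
Byte 1: 0xC3 = 11000011, payload 00011 (5 bits).
Byte 2: 0x9E = 10011110 (10xxxxxx ✓), payload 011110.
Concatenate: 00011011110 = 0xDE (11 bits → U+00DE).

U+00DE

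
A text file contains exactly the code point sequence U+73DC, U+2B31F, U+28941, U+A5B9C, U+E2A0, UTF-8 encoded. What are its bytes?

U+73DC: 3-byte form → E7 8F 9C.
U+2B31F: 4-byte form → F0 AB 8C 9F.
U+28941: 4-byte form → F0 A8 A5 81.
U+A5B9C: 4-byte form → F2 A5 AE 9C.
U+E2A0: 3-byte form → EE 8A A0.
Concatenated (18 bytes): E7 8F 9C F0 AB 8C 9F F0 A8 A5 81 F2 A5 AE 9C EE 8A A0.

E7 8F 9C F0 AB 8C 9F F0 A8 A5 81 F2 A5 AE 9C EE 8A A0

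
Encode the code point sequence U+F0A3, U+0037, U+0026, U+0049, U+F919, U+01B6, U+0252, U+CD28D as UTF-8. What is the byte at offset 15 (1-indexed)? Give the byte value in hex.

1-indexed offset 15 is 0-indexed offset 14.
U+F0A3 → 3-byte form EF 82 A3 at offsets 0–2.
U+0037 → 1-byte form 37 at offsets 3–3.
U+0026 → 1-byte form 26 at offsets 4–4.
U+0049 → 1-byte form 49 at offsets 5–5.
U+F919 → 3-byte form EF A4 99 at offsets 6–8.
U+01B6 → 2-byte form C6 B6 at offsets 9–10.
U+0252 → 2-byte form C9 92 at offsets 11–12.
U+CD28D → 4-byte form F3 8D 8A 8D at offsets 13–16.
Offset 14 falls in char 8's range; it's byte 2 of F3 8D 8A 8D = 0x8D.

0x8D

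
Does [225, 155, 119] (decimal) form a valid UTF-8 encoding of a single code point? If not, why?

invalid (non-continuation byte where continuation expected)

Leading byte 0xE1 = 11100001 → 3-byte form.
Byte 3 is 0x77 = 01110111, which is not 10xxxxxx — expected a continuation byte.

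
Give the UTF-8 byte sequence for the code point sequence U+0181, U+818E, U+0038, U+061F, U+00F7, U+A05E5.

U+0181: 2-byte form → C6 81.
U+818E: 3-byte form → E8 86 8E.
U+0038: 1-byte form → 38.
U+061F: 2-byte form → D8 9F.
U+00F7: 2-byte form → C3 B7.
U+A05E5: 4-byte form → F2 A0 97 A5.
Concatenated (14 bytes): C6 81 E8 86 8E 38 D8 9F C3 B7 F2 A0 97 A5.

C6 81 E8 86 8E 38 D8 9F C3 B7 F2 A0 97 A5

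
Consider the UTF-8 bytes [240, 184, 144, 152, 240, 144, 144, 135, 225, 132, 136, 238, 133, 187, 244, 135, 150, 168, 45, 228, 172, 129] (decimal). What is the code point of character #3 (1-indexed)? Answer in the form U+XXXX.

Offset 0: leading byte 0xF0 = 11110000 → 4-byte char #1 = F0 B8 90 98.
Offset 4: leading byte 0xF0 = 11110000 → 4-byte char #2 = F0 90 90 87.
Offset 8: leading byte 0xE1 = 11100001 → 3-byte char #3 = E1 84 88.
Leading byte 0xE1 = 11100001 matches 1110xxxx → 3-byte sequence.
Byte 1: 0xE1 = 11100001, payload 0001 (4 bits).
Byte 2: 0x84 = 10000100 (10xxxxxx ✓), payload 000100.
Byte 3: 0x88 = 10001000 (10xxxxxx ✓), payload 001000.
Concatenate: 0001000100001000 = 0x1108 (16 bits → U+1108).

U+1108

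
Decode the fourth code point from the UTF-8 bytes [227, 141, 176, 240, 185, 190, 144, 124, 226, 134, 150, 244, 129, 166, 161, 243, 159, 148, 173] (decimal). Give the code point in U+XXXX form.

U+2196

Offset 0: leading byte 0xE3 = 11100011 → 3-byte char #1 = E3 8D B0.
Offset 3: leading byte 0xF0 = 11110000 → 4-byte char #2 = F0 B9 BE 90.
Offset 7: leading byte 0x7C = 01111100 → 1-byte char #3 = 7C.
Offset 8: leading byte 0xE2 = 11100010 → 3-byte char #4 = E2 86 96.
Leading byte 0xE2 = 11100010 matches 1110xxxx → 3-byte sequence.
Byte 1: 0xE2 = 11100010, payload 0010 (4 bits).
Byte 2: 0x86 = 10000110 (10xxxxxx ✓), payload 000110.
Byte 3: 0x96 = 10010110 (10xxxxxx ✓), payload 010110.
Concatenate: 0010000110010110 = 0x2196 (16 bits → U+2196).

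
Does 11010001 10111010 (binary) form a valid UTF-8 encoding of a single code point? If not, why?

Leading byte 0xD1 = 11010001 → 2-byte form.
Continuation bytes 0xBA=10111010 all match 10xxxxxx.
Decoded value 0x47A is ≥ 0x80 (shortest form) and not a surrogate.

valid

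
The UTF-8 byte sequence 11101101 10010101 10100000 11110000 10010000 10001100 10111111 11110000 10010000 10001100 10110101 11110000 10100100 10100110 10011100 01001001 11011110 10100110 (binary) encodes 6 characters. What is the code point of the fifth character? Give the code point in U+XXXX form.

U+0049

Offset 0: leading byte 0xED = 11101101 → 3-byte char #1 = ED 95 A0.
Offset 3: leading byte 0xF0 = 11110000 → 4-byte char #2 = F0 90 8C BF.
Offset 7: leading byte 0xF0 = 11110000 → 4-byte char #3 = F0 90 8C B5.
Offset 11: leading byte 0xF0 = 11110000 → 4-byte char #4 = F0 A4 A6 9C.
Offset 15: leading byte 0x49 = 01001001 → 1-byte char #5 = 49.
Leading byte 0x49 = 01001001 matches 0xxxxxxx → 1-byte sequence.
Byte 1: 0x49 = 01001001, payload 1001001 (7 bits).
Concatenate: 1001001 = 0x49 (7 bits → U+0049).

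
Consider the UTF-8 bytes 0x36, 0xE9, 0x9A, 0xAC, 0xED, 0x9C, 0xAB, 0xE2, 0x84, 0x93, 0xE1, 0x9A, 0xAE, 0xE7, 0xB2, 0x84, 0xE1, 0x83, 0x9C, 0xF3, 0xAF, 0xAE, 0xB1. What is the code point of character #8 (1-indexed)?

Offset 0: leading byte 0x36 = 00110110 → 1-byte char #1 = 36.
Offset 1: leading byte 0xE9 = 11101001 → 3-byte char #2 = E9 9A AC.
Offset 4: leading byte 0xED = 11101101 → 3-byte char #3 = ED 9C AB.
Offset 7: leading byte 0xE2 = 11100010 → 3-byte char #4 = E2 84 93.
Offset 10: leading byte 0xE1 = 11100001 → 3-byte char #5 = E1 9A AE.
Offset 13: leading byte 0xE7 = 11100111 → 3-byte char #6 = E7 B2 84.
Offset 16: leading byte 0xE1 = 11100001 → 3-byte char #7 = E1 83 9C.
Offset 19: leading byte 0xF3 = 11110011 → 4-byte char #8 = F3 AF AE B1.
Leading byte 0xF3 = 11110011 matches 11110xxx → 4-byte sequence.
Byte 1: 0xF3 = 11110011, payload 011 (3 bits).
Byte 2: 0xAF = 10101111 (10xxxxxx ✓), payload 101111.
Byte 3: 0xAE = 10101110 (10xxxxxx ✓), payload 101110.
Byte 4: 0xB1 = 10110001 (10xxxxxx ✓), payload 110001.
Concatenate: 011101111101110110001 = 0xEFBB1 (21 bits → U+EFBB1).

U+EFBB1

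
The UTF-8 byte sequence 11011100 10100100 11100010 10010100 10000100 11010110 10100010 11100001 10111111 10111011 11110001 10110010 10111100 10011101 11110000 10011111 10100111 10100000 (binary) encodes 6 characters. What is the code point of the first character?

Offset 0: leading byte 0xDC = 11011100 → 2-byte char #1 = DC A4.
Leading byte 0xDC = 11011100 matches 110xxxxx → 2-byte sequence.
Byte 1: 0xDC = 11011100, payload 11100 (5 bits).
Byte 2: 0xA4 = 10100100 (10xxxxxx ✓), payload 100100.
Concatenate: 11100100100 = 0x724 (11 bits → U+0724).

U+0724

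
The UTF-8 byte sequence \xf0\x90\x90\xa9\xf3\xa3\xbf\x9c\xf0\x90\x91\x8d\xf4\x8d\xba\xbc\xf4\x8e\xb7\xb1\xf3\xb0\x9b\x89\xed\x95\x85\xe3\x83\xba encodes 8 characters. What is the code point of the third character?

U+1044D

Offset 0: leading byte 0xF0 = 11110000 → 4-byte char #1 = F0 90 90 A9.
Offset 4: leading byte 0xF3 = 11110011 → 4-byte char #2 = F3 A3 BF 9C.
Offset 8: leading byte 0xF0 = 11110000 → 4-byte char #3 = F0 90 91 8D.
Leading byte 0xF0 = 11110000 matches 11110xxx → 4-byte sequence.
Byte 1: 0xF0 = 11110000, payload 000 (3 bits).
Byte 2: 0x90 = 10010000 (10xxxxxx ✓), payload 010000.
Byte 3: 0x91 = 10010001 (10xxxxxx ✓), payload 010001.
Byte 4: 0x8D = 10001101 (10xxxxxx ✓), payload 001101.
Concatenate: 000010000010001001101 = 0x1044D (21 bits → U+1044D).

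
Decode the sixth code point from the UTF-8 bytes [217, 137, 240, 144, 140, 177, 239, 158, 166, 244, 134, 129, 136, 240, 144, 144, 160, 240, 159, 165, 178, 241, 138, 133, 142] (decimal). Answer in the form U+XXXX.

Offset 0: leading byte 0xD9 = 11011001 → 2-byte char #1 = D9 89.
Offset 2: leading byte 0xF0 = 11110000 → 4-byte char #2 = F0 90 8C B1.
Offset 6: leading byte 0xEF = 11101111 → 3-byte char #3 = EF 9E A6.
Offset 9: leading byte 0xF4 = 11110100 → 4-byte char #4 = F4 86 81 88.
Offset 13: leading byte 0xF0 = 11110000 → 4-byte char #5 = F0 90 90 A0.
Offset 17: leading byte 0xF0 = 11110000 → 4-byte char #6 = F0 9F A5 B2.
Leading byte 0xF0 = 11110000 matches 11110xxx → 4-byte sequence.
Byte 1: 0xF0 = 11110000, payload 000 (3 bits).
Byte 2: 0x9F = 10011111 (10xxxxxx ✓), payload 011111.
Byte 3: 0xA5 = 10100101 (10xxxxxx ✓), payload 100101.
Byte 4: 0xB2 = 10110010 (10xxxxxx ✓), payload 110010.
Concatenate: 000011111100101110010 = 0x1F972 (21 bits → U+1F972).

U+1F972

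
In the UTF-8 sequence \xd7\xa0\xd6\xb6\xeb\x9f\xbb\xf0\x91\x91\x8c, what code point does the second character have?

U+05B6

Offset 0: leading byte 0xD7 = 11010111 → 2-byte char #1 = D7 A0.
Offset 2: leading byte 0xD6 = 11010110 → 2-byte char #2 = D6 B6.
Leading byte 0xD6 = 11010110 matches 110xxxxx → 2-byte sequence.
Byte 1: 0xD6 = 11010110, payload 10110 (5 bits).
Byte 2: 0xB6 = 10110110 (10xxxxxx ✓), payload 110110.
Concatenate: 10110110110 = 0x5B6 (11 bits → U+05B6).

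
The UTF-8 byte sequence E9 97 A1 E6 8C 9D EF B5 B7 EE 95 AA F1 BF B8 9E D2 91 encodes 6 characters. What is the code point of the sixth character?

Offset 0: leading byte 0xE9 = 11101001 → 3-byte char #1 = E9 97 A1.
Offset 3: leading byte 0xE6 = 11100110 → 3-byte char #2 = E6 8C 9D.
Offset 6: leading byte 0xEF = 11101111 → 3-byte char #3 = EF B5 B7.
Offset 9: leading byte 0xEE = 11101110 → 3-byte char #4 = EE 95 AA.
Offset 12: leading byte 0xF1 = 11110001 → 4-byte char #5 = F1 BF B8 9E.
Offset 16: leading byte 0xD2 = 11010010 → 2-byte char #6 = D2 91.
Leading byte 0xD2 = 11010010 matches 110xxxxx → 2-byte sequence.
Byte 1: 0xD2 = 11010010, payload 10010 (5 bits).
Byte 2: 0x91 = 10010001 (10xxxxxx ✓), payload 010001.
Concatenate: 10010010001 = 0x491 (11 bits → U+0491).

U+0491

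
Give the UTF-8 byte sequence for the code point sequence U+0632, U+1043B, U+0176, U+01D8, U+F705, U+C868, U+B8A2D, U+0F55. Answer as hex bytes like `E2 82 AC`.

D8 B2 F0 90 90 BB C5 B6 C7 98 EF 9C 85 EC A1 A8 F2 B8 A8 AD E0 BD 95

U+0632: 2-byte form → D8 B2.
U+1043B: 4-byte form → F0 90 90 BB.
U+0176: 2-byte form → C5 B6.
U+01D8: 2-byte form → C7 98.
U+F705: 3-byte form → EF 9C 85.
U+C868: 3-byte form → EC A1 A8.
U+B8A2D: 4-byte form → F2 B8 A8 AD.
U+0F55: 3-byte form → E0 BD 95.
Concatenated (23 bytes): D8 B2 F0 90 90 BB C5 B6 C7 98 EF 9C 85 EC A1 A8 F2 B8 A8 AD E0 BD 95.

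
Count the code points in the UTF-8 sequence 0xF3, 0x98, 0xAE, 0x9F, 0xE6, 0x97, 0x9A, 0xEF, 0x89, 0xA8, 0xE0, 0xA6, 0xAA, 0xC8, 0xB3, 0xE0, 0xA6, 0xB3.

Byte at offset 0: 0xF3 = 11110011 → 4-byte char (#1). Advance 4.
Byte at offset 4: 0xE6 = 11100110 → 3-byte char (#2). Advance 3.
Byte at offset 7: 0xEF = 11101111 → 3-byte char (#3). Advance 3.
Byte at offset 10: 0xE0 = 11100000 → 3-byte char (#4). Advance 3.
Byte at offset 13: 0xC8 = 11001000 → 2-byte char (#5). Advance 2.
Byte at offset 15: 0xE0 = 11100000 → 3-byte char (#6). Advance 3.
Reached end at offset 18 after 6 code points.

6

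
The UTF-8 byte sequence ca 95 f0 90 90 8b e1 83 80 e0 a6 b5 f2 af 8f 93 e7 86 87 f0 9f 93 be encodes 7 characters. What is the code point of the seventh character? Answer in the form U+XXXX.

U+1F4FE

Offset 0: leading byte 0xCA = 11001010 → 2-byte char #1 = CA 95.
Offset 2: leading byte 0xF0 = 11110000 → 4-byte char #2 = F0 90 90 8B.
Offset 6: leading byte 0xE1 = 11100001 → 3-byte char #3 = E1 83 80.
Offset 9: leading byte 0xE0 = 11100000 → 3-byte char #4 = E0 A6 B5.
Offset 12: leading byte 0xF2 = 11110010 → 4-byte char #5 = F2 AF 8F 93.
Offset 16: leading byte 0xE7 = 11100111 → 3-byte char #6 = E7 86 87.
Offset 19: leading byte 0xF0 = 11110000 → 4-byte char #7 = F0 9F 93 BE.
Leading byte 0xF0 = 11110000 matches 11110xxx → 4-byte sequence.
Byte 1: 0xF0 = 11110000, payload 000 (3 bits).
Byte 2: 0x9F = 10011111 (10xxxxxx ✓), payload 011111.
Byte 3: 0x93 = 10010011 (10xxxxxx ✓), payload 010011.
Byte 4: 0xBE = 10111110 (10xxxxxx ✓), payload 111110.
Concatenate: 000011111010011111110 = 0x1F4FE (21 bits → U+1F4FE).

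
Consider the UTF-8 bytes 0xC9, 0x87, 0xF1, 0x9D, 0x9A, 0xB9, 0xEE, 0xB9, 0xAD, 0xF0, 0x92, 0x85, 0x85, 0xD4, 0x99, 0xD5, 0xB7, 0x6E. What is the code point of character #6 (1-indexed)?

U+0577

Offset 0: leading byte 0xC9 = 11001001 → 2-byte char #1 = C9 87.
Offset 2: leading byte 0xF1 = 11110001 → 4-byte char #2 = F1 9D 9A B9.
Offset 6: leading byte 0xEE = 11101110 → 3-byte char #3 = EE B9 AD.
Offset 9: leading byte 0xF0 = 11110000 → 4-byte char #4 = F0 92 85 85.
Offset 13: leading byte 0xD4 = 11010100 → 2-byte char #5 = D4 99.
Offset 15: leading byte 0xD5 = 11010101 → 2-byte char #6 = D5 B7.
Leading byte 0xD5 = 11010101 matches 110xxxxx → 2-byte sequence.
Byte 1: 0xD5 = 11010101, payload 10101 (5 bits).
Byte 2: 0xB7 = 10110111 (10xxxxxx ✓), payload 110111.
Concatenate: 10101110111 = 0x577 (11 bits → U+0577).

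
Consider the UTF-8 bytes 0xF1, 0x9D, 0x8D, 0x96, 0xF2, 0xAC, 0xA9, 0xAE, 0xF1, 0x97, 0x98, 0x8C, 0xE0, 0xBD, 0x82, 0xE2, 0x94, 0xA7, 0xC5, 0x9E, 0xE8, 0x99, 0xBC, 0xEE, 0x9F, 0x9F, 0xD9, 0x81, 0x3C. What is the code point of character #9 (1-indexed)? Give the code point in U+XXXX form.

U+0641

Offset 0: leading byte 0xF1 = 11110001 → 4-byte char #1 = F1 9D 8D 96.
Offset 4: leading byte 0xF2 = 11110010 → 4-byte char #2 = F2 AC A9 AE.
Offset 8: leading byte 0xF1 = 11110001 → 4-byte char #3 = F1 97 98 8C.
Offset 12: leading byte 0xE0 = 11100000 → 3-byte char #4 = E0 BD 82.
Offset 15: leading byte 0xE2 = 11100010 → 3-byte char #5 = E2 94 A7.
Offset 18: leading byte 0xC5 = 11000101 → 2-byte char #6 = C5 9E.
Offset 20: leading byte 0xE8 = 11101000 → 3-byte char #7 = E8 99 BC.
Offset 23: leading byte 0xEE = 11101110 → 3-byte char #8 = EE 9F 9F.
Offset 26: leading byte 0xD9 = 11011001 → 2-byte char #9 = D9 81.
Leading byte 0xD9 = 11011001 matches 110xxxxx → 2-byte sequence.
Byte 1: 0xD9 = 11011001, payload 11001 (5 bits).
Byte 2: 0x81 = 10000001 (10xxxxxx ✓), payload 000001.
Concatenate: 11001000001 = 0x641 (11 bits → U+0641).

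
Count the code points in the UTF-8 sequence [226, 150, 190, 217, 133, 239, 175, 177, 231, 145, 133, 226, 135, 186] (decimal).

Byte at offset 0: 0xE2 = 11100010 → 3-byte char (#1). Advance 3.
Byte at offset 3: 0xD9 = 11011001 → 2-byte char (#2). Advance 2.
Byte at offset 5: 0xEF = 11101111 → 3-byte char (#3). Advance 3.
Byte at offset 8: 0xE7 = 11100111 → 3-byte char (#4). Advance 3.
Byte at offset 11: 0xE2 = 11100010 → 3-byte char (#5). Advance 3.
Reached end at offset 14 after 5 code points.

5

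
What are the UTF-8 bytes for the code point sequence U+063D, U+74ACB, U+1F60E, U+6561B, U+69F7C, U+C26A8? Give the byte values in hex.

D8 BD F1 B4 AB 8B F0 9F 98 8E F1 A5 98 9B F1 A9 BD BC F3 82 9A A8

U+063D: 2-byte form → D8 BD.
U+74ACB: 4-byte form → F1 B4 AB 8B.
U+1F60E: 4-byte form → F0 9F 98 8E.
U+6561B: 4-byte form → F1 A5 98 9B.
U+69F7C: 4-byte form → F1 A9 BD BC.
U+C26A8: 4-byte form → F3 82 9A A8.
Concatenated (22 bytes): D8 BD F1 B4 AB 8B F0 9F 98 8E F1 A5 98 9B F1 A9 BD BC F3 82 9A A8.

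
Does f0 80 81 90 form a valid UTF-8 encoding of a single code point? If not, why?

invalid (overlong encoding)

Leading byte 0xF0 = 11110000 → 4-byte form.
Continuation bytes all match 10xxxxxx. Payload decodes to 0x50.
But 0x50 < 0x10000, the minimum for a 4-byte sequence — this is an overlong encoding.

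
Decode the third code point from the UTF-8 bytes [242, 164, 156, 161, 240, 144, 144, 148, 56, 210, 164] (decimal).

Offset 0: leading byte 0xF2 = 11110010 → 4-byte char #1 = F2 A4 9C A1.
Offset 4: leading byte 0xF0 = 11110000 → 4-byte char #2 = F0 90 90 94.
Offset 8: leading byte 0x38 = 00111000 → 1-byte char #3 = 38.
Leading byte 0x38 = 00111000 matches 0xxxxxxx → 1-byte sequence.
Byte 1: 0x38 = 00111000, payload 0111000 (7 bits).
Concatenate: 0111000 = 0x38 (7 bits → U+0038).

U+0038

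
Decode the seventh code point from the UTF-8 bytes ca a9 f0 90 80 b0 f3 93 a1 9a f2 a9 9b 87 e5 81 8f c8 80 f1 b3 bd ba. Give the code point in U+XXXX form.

Offset 0: leading byte 0xCA = 11001010 → 2-byte char #1 = CA A9.
Offset 2: leading byte 0xF0 = 11110000 → 4-byte char #2 = F0 90 80 B0.
Offset 6: leading byte 0xF3 = 11110011 → 4-byte char #3 = F3 93 A1 9A.
Offset 10: leading byte 0xF2 = 11110010 → 4-byte char #4 = F2 A9 9B 87.
Offset 14: leading byte 0xE5 = 11100101 → 3-byte char #5 = E5 81 8F.
Offset 17: leading byte 0xC8 = 11001000 → 2-byte char #6 = C8 80.
Offset 19: leading byte 0xF1 = 11110001 → 4-byte char #7 = F1 B3 BD BA.
Leading byte 0xF1 = 11110001 matches 11110xxx → 4-byte sequence.
Byte 1: 0xF1 = 11110001, payload 001 (3 bits).
Byte 2: 0xB3 = 10110011 (10xxxxxx ✓), payload 110011.
Byte 3: 0xBD = 10111101 (10xxxxxx ✓), payload 111101.
Byte 4: 0xBA = 10111010 (10xxxxxx ✓), payload 111010.
Concatenate: 001110011111101111010 = 0x73F7A (21 bits → U+73F7A).

U+73F7A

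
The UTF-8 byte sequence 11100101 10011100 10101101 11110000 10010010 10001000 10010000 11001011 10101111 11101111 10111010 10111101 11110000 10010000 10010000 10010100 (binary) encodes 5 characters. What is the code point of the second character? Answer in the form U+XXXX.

U+12210

Offset 0: leading byte 0xE5 = 11100101 → 3-byte char #1 = E5 9C AD.
Offset 3: leading byte 0xF0 = 11110000 → 4-byte char #2 = F0 92 88 90.
Leading byte 0xF0 = 11110000 matches 11110xxx → 4-byte sequence.
Byte 1: 0xF0 = 11110000, payload 000 (3 bits).
Byte 2: 0x92 = 10010010 (10xxxxxx ✓), payload 010010.
Byte 3: 0x88 = 10001000 (10xxxxxx ✓), payload 001000.
Byte 4: 0x90 = 10010000 (10xxxxxx ✓), payload 010000.
Concatenate: 000010010001000010000 = 0x12210 (21 bits → U+12210).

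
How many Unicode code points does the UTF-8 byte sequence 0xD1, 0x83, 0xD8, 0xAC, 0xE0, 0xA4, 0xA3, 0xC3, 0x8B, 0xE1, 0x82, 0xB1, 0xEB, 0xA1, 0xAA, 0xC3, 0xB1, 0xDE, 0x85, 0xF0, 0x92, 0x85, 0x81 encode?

9

Byte at offset 0: 0xD1 = 11010001 → 2-byte char (#1). Advance 2.
Byte at offset 2: 0xD8 = 11011000 → 2-byte char (#2). Advance 2.
Byte at offset 4: 0xE0 = 11100000 → 3-byte char (#3). Advance 3.
Byte at offset 7: 0xC3 = 11000011 → 2-byte char (#4). Advance 2.
Byte at offset 9: 0xE1 = 11100001 → 3-byte char (#5). Advance 3.
Byte at offset 12: 0xEB = 11101011 → 3-byte char (#6). Advance 3.
Byte at offset 15: 0xC3 = 11000011 → 2-byte char (#7). Advance 2.
Byte at offset 17: 0xDE = 11011110 → 2-byte char (#8). Advance 2.
Byte at offset 19: 0xF0 = 11110000 → 4-byte char (#9). Advance 4.
Reached end at offset 23 after 9 code points.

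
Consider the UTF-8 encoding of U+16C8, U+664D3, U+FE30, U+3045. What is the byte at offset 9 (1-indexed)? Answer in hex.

0xB8

1-indexed offset 9 is 0-indexed offset 8.
U+16C8 → 3-byte form E1 9B 88 at offsets 0–2.
U+664D3 → 4-byte form F1 A6 93 93 at offsets 3–6.
U+FE30 → 3-byte form EF B8 B0 at offsets 7–9.
Offset 8 falls in char 3's range; it's byte 2 of EF B8 B0 = 0xB8.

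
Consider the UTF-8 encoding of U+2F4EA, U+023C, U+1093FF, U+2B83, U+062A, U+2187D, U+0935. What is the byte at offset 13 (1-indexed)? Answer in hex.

1-indexed offset 13 is 0-indexed offset 12.
U+2F4EA → 4-byte form F0 AF 93 AA at offsets 0–3.
U+023C → 2-byte form C8 BC at offsets 4–5.
U+1093FF → 4-byte form F4 89 8F BF at offsets 6–9.
U+2B83 → 3-byte form E2 AE 83 at offsets 10–12.
Offset 12 falls in char 4's range; it's byte 3 of E2 AE 83 = 0x83.

0x83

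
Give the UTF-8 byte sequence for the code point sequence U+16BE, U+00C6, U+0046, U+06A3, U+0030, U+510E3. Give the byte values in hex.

U+16BE: 3-byte form → E1 9A BE.
U+00C6: 2-byte form → C3 86.
U+0046: 1-byte form → 46.
U+06A3: 2-byte form → DA A3.
U+0030: 1-byte form → 30.
U+510E3: 4-byte form → F1 91 83 A3.
Concatenated (13 bytes): E1 9A BE C3 86 46 DA A3 30 F1 91 83 A3.

E1 9A BE C3 86 46 DA A3 30 F1 91 83 A3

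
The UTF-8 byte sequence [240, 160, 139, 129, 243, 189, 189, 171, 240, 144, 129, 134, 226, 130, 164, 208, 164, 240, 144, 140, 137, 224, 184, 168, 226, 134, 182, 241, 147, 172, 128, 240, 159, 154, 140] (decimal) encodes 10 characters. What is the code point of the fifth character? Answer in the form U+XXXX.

U+0424

Offset 0: leading byte 0xF0 = 11110000 → 4-byte char #1 = F0 A0 8B 81.
Offset 4: leading byte 0xF3 = 11110011 → 4-byte char #2 = F3 BD BD AB.
Offset 8: leading byte 0xF0 = 11110000 → 4-byte char #3 = F0 90 81 86.
Offset 12: leading byte 0xE2 = 11100010 → 3-byte char #4 = E2 82 A4.
Offset 15: leading byte 0xD0 = 11010000 → 2-byte char #5 = D0 A4.
Leading byte 0xD0 = 11010000 matches 110xxxxx → 2-byte sequence.
Byte 1: 0xD0 = 11010000, payload 10000 (5 bits).
Byte 2: 0xA4 = 10100100 (10xxxxxx ✓), payload 100100.
Concatenate: 10000100100 = 0x424 (11 bits → U+0424).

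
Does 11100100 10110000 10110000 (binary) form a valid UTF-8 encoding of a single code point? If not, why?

Leading byte 0xE4 = 11100100 → 3-byte form.
Continuation bytes 0xB0=10110000, 0xB0=10110000 all match 10xxxxxx.
Decoded value 0x4C30 is ≥ 0x800 (shortest form) and not a surrogate.

valid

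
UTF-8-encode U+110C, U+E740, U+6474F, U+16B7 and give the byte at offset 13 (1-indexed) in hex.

0xB7

1-indexed offset 13 is 0-indexed offset 12.
U+110C → 3-byte form E1 84 8C at offsets 0–2.
U+E740 → 3-byte form EE 9D 80 at offsets 3–5.
U+6474F → 4-byte form F1 A4 9D 8F at offsets 6–9.
U+16B7 → 3-byte form E1 9A B7 at offsets 10–12.
Offset 12 falls in char 4's range; it's byte 3 of E1 9A B7 = 0xB7.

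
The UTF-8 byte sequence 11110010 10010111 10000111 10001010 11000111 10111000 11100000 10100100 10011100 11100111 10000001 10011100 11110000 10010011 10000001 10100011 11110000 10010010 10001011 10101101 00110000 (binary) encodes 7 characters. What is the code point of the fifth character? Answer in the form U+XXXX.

U+13063

Offset 0: leading byte 0xF2 = 11110010 → 4-byte char #1 = F2 97 87 8A.
Offset 4: leading byte 0xC7 = 11000111 → 2-byte char #2 = C7 B8.
Offset 6: leading byte 0xE0 = 11100000 → 3-byte char #3 = E0 A4 9C.
Offset 9: leading byte 0xE7 = 11100111 → 3-byte char #4 = E7 81 9C.
Offset 12: leading byte 0xF0 = 11110000 → 4-byte char #5 = F0 93 81 A3.
Leading byte 0xF0 = 11110000 matches 11110xxx → 4-byte sequence.
Byte 1: 0xF0 = 11110000, payload 000 (3 bits).
Byte 2: 0x93 = 10010011 (10xxxxxx ✓), payload 010011.
Byte 3: 0x81 = 10000001 (10xxxxxx ✓), payload 000001.
Byte 4: 0xA3 = 10100011 (10xxxxxx ✓), payload 100011.
Concatenate: 000010011000001100011 = 0x13063 (21 bits → U+13063).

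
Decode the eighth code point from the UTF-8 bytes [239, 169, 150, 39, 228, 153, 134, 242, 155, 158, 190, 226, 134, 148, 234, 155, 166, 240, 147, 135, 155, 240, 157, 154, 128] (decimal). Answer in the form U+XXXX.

U+1D680

Offset 0: leading byte 0xEF = 11101111 → 3-byte char #1 = EF A9 96.
Offset 3: leading byte 0x27 = 00100111 → 1-byte char #2 = 27.
Offset 4: leading byte 0xE4 = 11100100 → 3-byte char #3 = E4 99 86.
Offset 7: leading byte 0xF2 = 11110010 → 4-byte char #4 = F2 9B 9E BE.
Offset 11: leading byte 0xE2 = 11100010 → 3-byte char #5 = E2 86 94.
Offset 14: leading byte 0xEA = 11101010 → 3-byte char #6 = EA 9B A6.
Offset 17: leading byte 0xF0 = 11110000 → 4-byte char #7 = F0 93 87 9B.
Offset 21: leading byte 0xF0 = 11110000 → 4-byte char #8 = F0 9D 9A 80.
Leading byte 0xF0 = 11110000 matches 11110xxx → 4-byte sequence.
Byte 1: 0xF0 = 11110000, payload 000 (3 bits).
Byte 2: 0x9D = 10011101 (10xxxxxx ✓), payload 011101.
Byte 3: 0x9A = 10011010 (10xxxxxx ✓), payload 011010.
Byte 4: 0x80 = 10000000 (10xxxxxx ✓), payload 000000.
Concatenate: 000011101011010000000 = 0x1D680 (21 bits → U+1D680).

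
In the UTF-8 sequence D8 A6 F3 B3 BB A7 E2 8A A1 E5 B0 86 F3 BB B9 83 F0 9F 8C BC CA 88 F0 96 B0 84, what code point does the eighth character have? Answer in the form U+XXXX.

Offset 0: leading byte 0xD8 = 11011000 → 2-byte char #1 = D8 A6.
Offset 2: leading byte 0xF3 = 11110011 → 4-byte char #2 = F3 B3 BB A7.
Offset 6: leading byte 0xE2 = 11100010 → 3-byte char #3 = E2 8A A1.
Offset 9: leading byte 0xE5 = 11100101 → 3-byte char #4 = E5 B0 86.
Offset 12: leading byte 0xF3 = 11110011 → 4-byte char #5 = F3 BB B9 83.
Offset 16: leading byte 0xF0 = 11110000 → 4-byte char #6 = F0 9F 8C BC.
Offset 20: leading byte 0xCA = 11001010 → 2-byte char #7 = CA 88.
Offset 22: leading byte 0xF0 = 11110000 → 4-byte char #8 = F0 96 B0 84.
Leading byte 0xF0 = 11110000 matches 11110xxx → 4-byte sequence.
Byte 1: 0xF0 = 11110000, payload 000 (3 bits).
Byte 2: 0x96 = 10010110 (10xxxxxx ✓), payload 010110.
Byte 3: 0xB0 = 10110000 (10xxxxxx ✓), payload 110000.
Byte 4: 0x84 = 10000100 (10xxxxxx ✓), payload 000100.
Concatenate: 000010110110000000100 = 0x16C04 (21 bits → U+16C04).

U+16C04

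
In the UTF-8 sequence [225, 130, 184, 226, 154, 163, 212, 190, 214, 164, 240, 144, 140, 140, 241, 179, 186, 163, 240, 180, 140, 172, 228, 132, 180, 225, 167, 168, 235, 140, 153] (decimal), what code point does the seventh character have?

Offset 0: leading byte 0xE1 = 11100001 → 3-byte char #1 = E1 82 B8.
Offset 3: leading byte 0xE2 = 11100010 → 3-byte char #2 = E2 9A A3.
Offset 6: leading byte 0xD4 = 11010100 → 2-byte char #3 = D4 BE.
Offset 8: leading byte 0xD6 = 11010110 → 2-byte char #4 = D6 A4.
Offset 10: leading byte 0xF0 = 11110000 → 4-byte char #5 = F0 90 8C 8C.
Offset 14: leading byte 0xF1 = 11110001 → 4-byte char #6 = F1 B3 BA A3.
Offset 18: leading byte 0xF0 = 11110000 → 4-byte char #7 = F0 B4 8C AC.
Leading byte 0xF0 = 11110000 matches 11110xxx → 4-byte sequence.
Byte 1: 0xF0 = 11110000, payload 000 (3 bits).
Byte 2: 0xB4 = 10110100 (10xxxxxx ✓), payload 110100.
Byte 3: 0x8C = 10001100 (10xxxxxx ✓), payload 001100.
Byte 4: 0xAC = 10101100 (10xxxxxx ✓), payload 101100.
Concatenate: 000110100001100101100 = 0x3432C (21 bits → U+3432C).

U+3432C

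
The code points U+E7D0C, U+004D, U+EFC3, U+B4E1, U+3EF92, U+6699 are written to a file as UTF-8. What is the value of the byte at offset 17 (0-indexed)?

0x99

U+E7D0C → 4-byte form F3 A7 B4 8C at offsets 0–3.
U+004D → 1-byte form 4D at offsets 4–4.
U+EFC3 → 3-byte form EE BF 83 at offsets 5–7.
U+B4E1 → 3-byte form EB 93 A1 at offsets 8–10.
U+3EF92 → 4-byte form F0 BE BE 92 at offsets 11–14.
U+6699 → 3-byte form E6 9A 99 at offsets 15–17.
Offset 17 falls in char 6's range; it's byte 3 of E6 9A 99 = 0x99.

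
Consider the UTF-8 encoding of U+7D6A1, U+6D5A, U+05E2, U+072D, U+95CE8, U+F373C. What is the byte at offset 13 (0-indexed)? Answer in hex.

U+7D6A1 → 4-byte form F1 BD 9A A1 at offsets 0–3.
U+6D5A → 3-byte form E6 B5 9A at offsets 4–6.
U+05E2 → 2-byte form D7 A2 at offsets 7–8.
U+072D → 2-byte form DC AD at offsets 9–10.
U+95CE8 → 4-byte form F2 95 B3 A8 at offsets 11–14.
Offset 13 falls in char 5's range; it's byte 3 of F2 95 B3 A8 = 0xB3.

0xB3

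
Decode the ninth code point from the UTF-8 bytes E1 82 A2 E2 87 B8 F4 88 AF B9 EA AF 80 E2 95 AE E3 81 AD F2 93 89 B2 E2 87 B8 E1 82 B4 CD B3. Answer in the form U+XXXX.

Offset 0: leading byte 0xE1 = 11100001 → 3-byte char #1 = E1 82 A2.
Offset 3: leading byte 0xE2 = 11100010 → 3-byte char #2 = E2 87 B8.
Offset 6: leading byte 0xF4 = 11110100 → 4-byte char #3 = F4 88 AF B9.
Offset 10: leading byte 0xEA = 11101010 → 3-byte char #4 = EA AF 80.
Offset 13: leading byte 0xE2 = 11100010 → 3-byte char #5 = E2 95 AE.
Offset 16: leading byte 0xE3 = 11100011 → 3-byte char #6 = E3 81 AD.
Offset 19: leading byte 0xF2 = 11110010 → 4-byte char #7 = F2 93 89 B2.
Offset 23: leading byte 0xE2 = 11100010 → 3-byte char #8 = E2 87 B8.
Offset 26: leading byte 0xE1 = 11100001 → 3-byte char #9 = E1 82 B4.
Leading byte 0xE1 = 11100001 matches 1110xxxx → 3-byte sequence.
Byte 1: 0xE1 = 11100001, payload 0001 (4 bits).
Byte 2: 0x82 = 10000010 (10xxxxxx ✓), payload 000010.
Byte 3: 0xB4 = 10110100 (10xxxxxx ✓), payload 110100.
Concatenate: 0001000010110100 = 0x10B4 (16 bits → U+10B4).

U+10B4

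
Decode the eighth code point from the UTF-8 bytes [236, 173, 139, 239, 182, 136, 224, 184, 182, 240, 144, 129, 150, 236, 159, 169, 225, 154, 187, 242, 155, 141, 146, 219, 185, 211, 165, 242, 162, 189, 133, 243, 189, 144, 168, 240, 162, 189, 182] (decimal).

U+06F9

Offset 0: leading byte 0xEC = 11101100 → 3-byte char #1 = EC AD 8B.
Offset 3: leading byte 0xEF = 11101111 → 3-byte char #2 = EF B6 88.
Offset 6: leading byte 0xE0 = 11100000 → 3-byte char #3 = E0 B8 B6.
Offset 9: leading byte 0xF0 = 11110000 → 4-byte char #4 = F0 90 81 96.
Offset 13: leading byte 0xEC = 11101100 → 3-byte char #5 = EC 9F A9.
Offset 16: leading byte 0xE1 = 11100001 → 3-byte char #6 = E1 9A BB.
Offset 19: leading byte 0xF2 = 11110010 → 4-byte char #7 = F2 9B 8D 92.
Offset 23: leading byte 0xDB = 11011011 → 2-byte char #8 = DB B9.
Leading byte 0xDB = 11011011 matches 110xxxxx → 2-byte sequence.
Byte 1: 0xDB = 11011011, payload 11011 (5 bits).
Byte 2: 0xB9 = 10111001 (10xxxxxx ✓), payload 111001.
Concatenate: 11011111001 = 0x6F9 (11 bits → U+06F9).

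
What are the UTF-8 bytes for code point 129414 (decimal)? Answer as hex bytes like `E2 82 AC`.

F0 9F A6 86

U+1F986 = 0x1F986 = 129414 decimal. In range U+10000–U+10FFFF → 4-byte form: 11110xxx 10xxxxxx 10xxxxxx 10xxxxxx.
Binary (21 bits): 000011111100110000110.
Split 3+6+6+6: 000 | 011111 | 100110 | 000110.
Byte 1: 11110000 = 0xF0.
Byte 2: 10011111 = 0x9F.
Byte 3: 10100110 = 0xA6.
Byte 4: 10000110 = 0x86.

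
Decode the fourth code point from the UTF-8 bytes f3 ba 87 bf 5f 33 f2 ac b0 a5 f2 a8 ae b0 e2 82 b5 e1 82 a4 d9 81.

U+ACC25

Offset 0: leading byte 0xF3 = 11110011 → 4-byte char #1 = F3 BA 87 BF.
Offset 4: leading byte 0x5F = 01011111 → 1-byte char #2 = 5F.
Offset 5: leading byte 0x33 = 00110011 → 1-byte char #3 = 33.
Offset 6: leading byte 0xF2 = 11110010 → 4-byte char #4 = F2 AC B0 A5.
Leading byte 0xF2 = 11110010 matches 11110xxx → 4-byte sequence.
Byte 1: 0xF2 = 11110010, payload 010 (3 bits).
Byte 2: 0xAC = 10101100 (10xxxxxx ✓), payload 101100.
Byte 3: 0xB0 = 10110000 (10xxxxxx ✓), payload 110000.
Byte 4: 0xA5 = 10100101 (10xxxxxx ✓), payload 100101.
Concatenate: 010101100110000100101 = 0xACC25 (21 bits → U+ACC25).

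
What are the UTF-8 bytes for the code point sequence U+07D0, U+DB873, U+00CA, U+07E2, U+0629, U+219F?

DF 90 F3 9B A1 B3 C3 8A DF A2 D8 A9 E2 86 9F

U+07D0: 2-byte form → DF 90.
U+DB873: 4-byte form → F3 9B A1 B3.
U+00CA: 2-byte form → C3 8A.
U+07E2: 2-byte form → DF A2.
U+0629: 2-byte form → D8 A9.
U+219F: 3-byte form → E2 86 9F.
Concatenated (15 bytes): DF 90 F3 9B A1 B3 C3 8A DF A2 D8 A9 E2 86 9F.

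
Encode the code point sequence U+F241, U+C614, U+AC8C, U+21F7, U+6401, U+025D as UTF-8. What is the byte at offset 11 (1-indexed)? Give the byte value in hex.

1-indexed offset 11 is 0-indexed offset 10.
U+F241 → 3-byte form EF 89 81 at offsets 0–2.
U+C614 → 3-byte form EC 98 94 at offsets 3–5.
U+AC8C → 3-byte form EA B2 8C at offsets 6–8.
U+21F7 → 3-byte form E2 87 B7 at offsets 9–11.
Offset 10 falls in char 4's range; it's byte 2 of E2 87 B7 = 0x87.

0x87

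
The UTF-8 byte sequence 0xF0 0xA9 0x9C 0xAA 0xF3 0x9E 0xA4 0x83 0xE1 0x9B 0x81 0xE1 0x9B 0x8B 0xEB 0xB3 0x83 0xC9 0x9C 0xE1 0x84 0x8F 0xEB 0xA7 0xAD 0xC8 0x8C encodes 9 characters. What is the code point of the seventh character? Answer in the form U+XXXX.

Offset 0: leading byte 0xF0 = 11110000 → 4-byte char #1 = F0 A9 9C AA.
Offset 4: leading byte 0xF3 = 11110011 → 4-byte char #2 = F3 9E A4 83.
Offset 8: leading byte 0xE1 = 11100001 → 3-byte char #3 = E1 9B 81.
Offset 11: leading byte 0xE1 = 11100001 → 3-byte char #4 = E1 9B 8B.
Offset 14: leading byte 0xEB = 11101011 → 3-byte char #5 = EB B3 83.
Offset 17: leading byte 0xC9 = 11001001 → 2-byte char #6 = C9 9C.
Offset 19: leading byte 0xE1 = 11100001 → 3-byte char #7 = E1 84 8F.
Leading byte 0xE1 = 11100001 matches 1110xxxx → 3-byte sequence.
Byte 1: 0xE1 = 11100001, payload 0001 (4 bits).
Byte 2: 0x84 = 10000100 (10xxxxxx ✓), payload 000100.
Byte 3: 0x8F = 10001111 (10xxxxxx ✓), payload 001111.
Concatenate: 0001000100001111 = 0x110F (16 bits → U+110F).

U+110F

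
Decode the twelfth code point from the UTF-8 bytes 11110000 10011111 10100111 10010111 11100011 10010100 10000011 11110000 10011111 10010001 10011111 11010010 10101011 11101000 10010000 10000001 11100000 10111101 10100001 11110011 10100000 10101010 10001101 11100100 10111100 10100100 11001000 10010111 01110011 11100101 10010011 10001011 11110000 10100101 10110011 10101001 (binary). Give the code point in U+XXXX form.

Offset 0: leading byte 0xF0 = 11110000 → 4-byte char #1 = F0 9F A7 97.
Offset 4: leading byte 0xE3 = 11100011 → 3-byte char #2 = E3 94 83.
Offset 7: leading byte 0xF0 = 11110000 → 4-byte char #3 = F0 9F 91 9F.
Offset 11: leading byte 0xD2 = 11010010 → 2-byte char #4 = D2 AB.
Offset 13: leading byte 0xE8 = 11101000 → 3-byte char #5 = E8 90 81.
Offset 16: leading byte 0xE0 = 11100000 → 3-byte char #6 = E0 BD A1.
Offset 19: leading byte 0xF3 = 11110011 → 4-byte char #7 = F3 A0 AA 8D.
Offset 23: leading byte 0xE4 = 11100100 → 3-byte char #8 = E4 BC A4.
Offset 26: leading byte 0xC8 = 11001000 → 2-byte char #9 = C8 97.
Offset 28: leading byte 0x73 = 01110011 → 1-byte char #10 = 73.
Offset 29: leading byte 0xE5 = 11100101 → 3-byte char #11 = E5 93 8B.
Offset 32: leading byte 0xF0 = 11110000 → 4-byte char #12 = F0 A5 B3 A9.
Leading byte 0xF0 = 11110000 matches 11110xxx → 4-byte sequence.
Byte 1: 0xF0 = 11110000, payload 000 (3 bits).
Byte 2: 0xA5 = 10100101 (10xxxxxx ✓), payload 100101.
Byte 3: 0xB3 = 10110011 (10xxxxxx ✓), payload 110011.
Byte 4: 0xA9 = 10101001 (10xxxxxx ✓), payload 101001.
Concatenate: 000100101110011101001 = 0x25CE9 (21 bits → U+25CE9).

U+25CE9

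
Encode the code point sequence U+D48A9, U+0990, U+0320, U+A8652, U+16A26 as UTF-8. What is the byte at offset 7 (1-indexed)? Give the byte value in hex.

1-indexed offset 7 is 0-indexed offset 6.
U+D48A9 → 4-byte form F3 94 A2 A9 at offsets 0–3.
U+0990 → 3-byte form E0 A6 90 at offsets 4–6.
Offset 6 falls in char 2's range; it's byte 3 of E0 A6 90 = 0x90.

0x90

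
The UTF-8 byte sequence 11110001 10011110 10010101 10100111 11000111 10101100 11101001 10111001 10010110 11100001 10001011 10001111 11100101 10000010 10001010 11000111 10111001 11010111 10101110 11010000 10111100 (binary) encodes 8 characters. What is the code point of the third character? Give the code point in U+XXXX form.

U+9E56

Offset 0: leading byte 0xF1 = 11110001 → 4-byte char #1 = F1 9E 95 A7.
Offset 4: leading byte 0xC7 = 11000111 → 2-byte char #2 = C7 AC.
Offset 6: leading byte 0xE9 = 11101001 → 3-byte char #3 = E9 B9 96.
Leading byte 0xE9 = 11101001 matches 1110xxxx → 3-byte sequence.
Byte 1: 0xE9 = 11101001, payload 1001 (4 bits).
Byte 2: 0xB9 = 10111001 (10xxxxxx ✓), payload 111001.
Byte 3: 0x96 = 10010110 (10xxxxxx ✓), payload 010110.
Concatenate: 1001111001010110 = 0x9E56 (16 bits → U+9E56).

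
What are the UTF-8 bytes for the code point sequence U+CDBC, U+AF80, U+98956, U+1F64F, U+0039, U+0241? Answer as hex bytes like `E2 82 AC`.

U+CDBC: 3-byte form → EC B6 BC.
U+AF80: 3-byte form → EA BE 80.
U+98956: 4-byte form → F2 98 A5 96.
U+1F64F: 4-byte form → F0 9F 99 8F.
U+0039: 1-byte form → 39.
U+0241: 2-byte form → C9 81.
Concatenated (17 bytes): EC B6 BC EA BE 80 F2 98 A5 96 F0 9F 99 8F 39 C9 81.

EC B6 BC EA BE 80 F2 98 A5 96 F0 9F 99 8F 39 C9 81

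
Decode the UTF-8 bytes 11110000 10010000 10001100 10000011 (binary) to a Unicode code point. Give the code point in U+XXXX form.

U+10303

Leading byte 0xF0 = 11110000 matches 11110xxx → 4-byte sequence.
Byte 1: 0xF0 = 11110000, payload 000 (3 bits).
Byte 2: 0x90 = 10010000 (10xxxxxx ✓), payload 010000.
Byte 3: 0x8C = 10001100 (10xxxxxx ✓), payload 001100.
Byte 4: 0x83 = 10000011 (10xxxxxx ✓), payload 000011.
Concatenate: 000010000001100000011 = 0x10303 (21 bits → U+10303).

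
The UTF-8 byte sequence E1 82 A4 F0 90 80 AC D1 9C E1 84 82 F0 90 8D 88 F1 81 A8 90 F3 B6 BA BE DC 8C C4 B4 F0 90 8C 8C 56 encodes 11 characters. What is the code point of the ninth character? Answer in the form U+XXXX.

Offset 0: leading byte 0xE1 = 11100001 → 3-byte char #1 = E1 82 A4.
Offset 3: leading byte 0xF0 = 11110000 → 4-byte char #2 = F0 90 80 AC.
Offset 7: leading byte 0xD1 = 11010001 → 2-byte char #3 = D1 9C.
Offset 9: leading byte 0xE1 = 11100001 → 3-byte char #4 = E1 84 82.
Offset 12: leading byte 0xF0 = 11110000 → 4-byte char #5 = F0 90 8D 88.
Offset 16: leading byte 0xF1 = 11110001 → 4-byte char #6 = F1 81 A8 90.
Offset 20: leading byte 0xF3 = 11110011 → 4-byte char #7 = F3 B6 BA BE.
Offset 24: leading byte 0xDC = 11011100 → 2-byte char #8 = DC 8C.
Offset 26: leading byte 0xC4 = 11000100 → 2-byte char #9 = C4 B4.
Leading byte 0xC4 = 11000100 matches 110xxxxx → 2-byte sequence.
Byte 1: 0xC4 = 11000100, payload 00100 (5 bits).
Byte 2: 0xB4 = 10110100 (10xxxxxx ✓), payload 110100.
Concatenate: 00100110100 = 0x134 (11 bits → U+0134).

U+0134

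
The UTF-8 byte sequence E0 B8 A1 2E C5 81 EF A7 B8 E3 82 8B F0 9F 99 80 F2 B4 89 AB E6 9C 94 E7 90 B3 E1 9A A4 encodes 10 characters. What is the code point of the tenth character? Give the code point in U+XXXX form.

U+16A4

Offset 0: leading byte 0xE0 = 11100000 → 3-byte char #1 = E0 B8 A1.
Offset 3: leading byte 0x2E = 00101110 → 1-byte char #2 = 2E.
Offset 4: leading byte 0xC5 = 11000101 → 2-byte char #3 = C5 81.
Offset 6: leading byte 0xEF = 11101111 → 3-byte char #4 = EF A7 B8.
Offset 9: leading byte 0xE3 = 11100011 → 3-byte char #5 = E3 82 8B.
Offset 12: leading byte 0xF0 = 11110000 → 4-byte char #6 = F0 9F 99 80.
Offset 16: leading byte 0xF2 = 11110010 → 4-byte char #7 = F2 B4 89 AB.
Offset 20: leading byte 0xE6 = 11100110 → 3-byte char #8 = E6 9C 94.
Offset 23: leading byte 0xE7 = 11100111 → 3-byte char #9 = E7 90 B3.
Offset 26: leading byte 0xE1 = 11100001 → 3-byte char #10 = E1 9A A4.
Leading byte 0xE1 = 11100001 matches 1110xxxx → 3-byte sequence.
Byte 1: 0xE1 = 11100001, payload 0001 (4 bits).
Byte 2: 0x9A = 10011010 (10xxxxxx ✓), payload 011010.
Byte 3: 0xA4 = 10100100 (10xxxxxx ✓), payload 100100.
Concatenate: 0001011010100100 = 0x16A4 (16 bits → U+16A4).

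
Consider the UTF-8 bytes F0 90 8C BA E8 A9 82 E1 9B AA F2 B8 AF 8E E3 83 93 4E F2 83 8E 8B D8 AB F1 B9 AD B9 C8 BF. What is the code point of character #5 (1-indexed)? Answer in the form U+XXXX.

Offset 0: leading byte 0xF0 = 11110000 → 4-byte char #1 = F0 90 8C BA.
Offset 4: leading byte 0xE8 = 11101000 → 3-byte char #2 = E8 A9 82.
Offset 7: leading byte 0xE1 = 11100001 → 3-byte char #3 = E1 9B AA.
Offset 10: leading byte 0xF2 = 11110010 → 4-byte char #4 = F2 B8 AF 8E.
Offset 14: leading byte 0xE3 = 11100011 → 3-byte char #5 = E3 83 93.
Leading byte 0xE3 = 11100011 matches 1110xxxx → 3-byte sequence.
Byte 1: 0xE3 = 11100011, payload 0011 (4 bits).
Byte 2: 0x83 = 10000011 (10xxxxxx ✓), payload 000011.
Byte 3: 0x93 = 10010011 (10xxxxxx ✓), payload 010011.
Concatenate: 0011000011010011 = 0x30D3 (16 bits → U+30D3).

U+30D3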